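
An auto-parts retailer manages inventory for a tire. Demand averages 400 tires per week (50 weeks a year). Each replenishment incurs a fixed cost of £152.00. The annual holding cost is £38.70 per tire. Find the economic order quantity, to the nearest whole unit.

Q* ≈ 396 tires

Annual demand D = 400 × 50 = 20,000.
EOQ = √(2DS / H) = √(2 × 20,000 × 152 / 38.7).
= √(6,080,000 / 38.7) = √157,105.9432 ≈ 396.366.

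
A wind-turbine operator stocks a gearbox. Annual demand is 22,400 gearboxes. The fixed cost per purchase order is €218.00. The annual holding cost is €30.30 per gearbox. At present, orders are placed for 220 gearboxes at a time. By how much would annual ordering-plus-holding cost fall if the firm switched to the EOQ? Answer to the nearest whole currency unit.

EOQ = √(2DS/H) = √(2 × 22,400 × 218 / 30.3) ≈ 567.74.
Cost at Q* = (D/Q*)S + (Q*/2)H = √(2DSH) ≈ €17,202.38.
Cost at Q = 220: (22,400/220)×218 + (220/2)×30.3 = €22,196.36 + €3,333.00 = €25,529.36.
Excess = €25,529.36 − €17,202.38 = €8,326.98.

Extra cost ≈ €8,327 per year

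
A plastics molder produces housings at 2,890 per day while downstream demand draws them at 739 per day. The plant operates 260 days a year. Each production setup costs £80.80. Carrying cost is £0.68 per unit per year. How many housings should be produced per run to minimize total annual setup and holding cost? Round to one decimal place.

Annual demand D = 739 × 260 = 192,140.
Production build-up factor (1 − d/p) = 1 − 739/2,890 = 0.7443.
Q* = √(2DS / (H(1 − d/p))) = √(2 × 192,140 × 80.8 / (0.68 × 0.7443)).
= √(31,049,824 / 0.5061) ≈ 7832.562.

Q* ≈ 7,832.6 housings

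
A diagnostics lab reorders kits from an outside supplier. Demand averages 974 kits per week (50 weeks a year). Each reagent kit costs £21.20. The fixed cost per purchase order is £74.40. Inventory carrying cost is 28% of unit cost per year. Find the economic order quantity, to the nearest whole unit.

Annual demand D = 974 × 50 = 48,700.
Holding cost H = 0.28 × £21.20 = £5.9360 per unit per year.
EOQ = √(2DS / H) = √(2 × 48,700 × 74.4 / 5.936).
= √(7,246,560 / 5.936) = √1,220,781.6712 ≈ 1104.890.

Q* ≈ 1,105 kits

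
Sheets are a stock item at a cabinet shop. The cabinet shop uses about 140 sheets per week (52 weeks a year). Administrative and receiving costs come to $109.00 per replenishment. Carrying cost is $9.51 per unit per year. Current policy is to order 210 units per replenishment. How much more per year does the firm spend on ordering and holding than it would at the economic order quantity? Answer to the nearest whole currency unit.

Annual demand D = 140 × 52 = 7,280.
EOQ = √(2DS/H) = √(2 × 7,280 × 109 / 9.51) ≈ 408.51.
Cost at Q* = (D/Q*)S + (Q*/2)H = √(2DSH) ≈ $3,884.94.
Cost at Q = 210: (7,280/210)×109 + (210/2)×9.51 = $3,778.67 + $998.55 = $4,777.22.
Excess = $4,777.22 − $3,884.94 = $892.28.

Extra cost ≈ $892 per year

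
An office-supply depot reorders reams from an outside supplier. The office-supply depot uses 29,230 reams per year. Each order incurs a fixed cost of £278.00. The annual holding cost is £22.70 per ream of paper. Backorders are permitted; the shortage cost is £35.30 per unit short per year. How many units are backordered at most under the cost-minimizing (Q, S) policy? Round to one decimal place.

S* ≈ 424.5 reams

With planned backorders, Q* = √(2DS/H) · √((H+B)/B).
√(2DS/H) = √(2 × 29,230 × 278 / 22.7) = 846.133.
√((H+B)/B) = √((22.7+35.3)/35.3) = 1.2818.
Q* ≈ 1084.590.
S* = Q* · H/(H+B) = 1084.590 × 22.7/58 ≈ 424.486.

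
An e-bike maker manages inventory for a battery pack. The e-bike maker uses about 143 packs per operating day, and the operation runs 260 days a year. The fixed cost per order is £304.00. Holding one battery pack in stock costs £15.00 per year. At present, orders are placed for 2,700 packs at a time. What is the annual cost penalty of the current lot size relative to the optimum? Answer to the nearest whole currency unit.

Extra cost ≈ £6,022 per year

Annual demand D = 143 × 260 = 37,180.
EOQ = √(2DS/H) = √(2 × 37,180 × 304 / 15) ≈ 1227.61.
Cost at Q* = (D/Q*)S + (Q*/2)H = √(2DSH) ≈ £18,414.17.
Cost at Q = 2,700: (37,180/2,700)×304 + (2,700/2)×15 = £4,186.19 + £20,250.00 = £24,436.19.
Excess = £24,436.19 − £18,414.17 = £6,022.02.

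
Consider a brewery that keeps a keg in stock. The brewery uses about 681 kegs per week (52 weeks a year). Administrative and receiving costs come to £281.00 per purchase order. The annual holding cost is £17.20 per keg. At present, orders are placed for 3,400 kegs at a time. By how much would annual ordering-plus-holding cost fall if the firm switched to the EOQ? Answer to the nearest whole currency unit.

Annual demand D = 681 × 52 = 35,412.
EOQ = √(2DS/H) = √(2 × 35,412 × 281 / 17.2) ≈ 1075.67.
Cost at Q* = (D/Q*)S + (Q*/2)H = √(2DSH) ≈ £18,501.53.
Cost at Q = 3,400: (35,412/3,400)×281 + (3,400/2)×17.2 = £2,926.70 + £29,240.00 = £32,166.70.
Excess = £32,166.70 − £18,501.53 = £13,665.17.

Extra cost ≈ £13,665 per year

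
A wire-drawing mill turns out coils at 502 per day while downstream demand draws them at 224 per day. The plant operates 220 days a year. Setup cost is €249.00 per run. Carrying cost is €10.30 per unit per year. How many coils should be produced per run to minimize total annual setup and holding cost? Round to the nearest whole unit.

Annual demand D = 224 × 220 = 49,280.
Production build-up factor (1 − d/p) = 1 − 224/502 = 0.5538.
Q* = √(2DS / (H(1 − d/p))) = √(2 × 49,280 × 249 / (10.3 × 0.5538)).
= √(24,541,440 / 5.704) ≈ 2074.249.

Q* ≈ 2,074 coils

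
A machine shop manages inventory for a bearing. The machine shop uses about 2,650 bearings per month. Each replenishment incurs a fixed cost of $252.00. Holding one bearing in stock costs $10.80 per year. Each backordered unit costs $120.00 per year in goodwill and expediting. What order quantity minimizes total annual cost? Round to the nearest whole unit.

Annual demand D = 2,650 × 12 = 31,800.
With planned backorders, Q* = √(2DS/H) · √((H+B)/B).
√(2DS/H) = √(2 × 31,800 × 252 / 10.8) = 1218.195.
√((H+B)/B) = √((10.8+120)/120) = 1.0440.
Q* ≈ 1271.833.

Q* ≈ 1,272 bearings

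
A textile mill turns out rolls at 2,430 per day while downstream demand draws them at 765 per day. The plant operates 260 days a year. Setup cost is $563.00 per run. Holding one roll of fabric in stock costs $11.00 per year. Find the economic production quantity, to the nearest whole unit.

Annual demand D = 765 × 260 = 198,900.
Production build-up factor (1 − d/p) = 1 − 765/2,430 = 0.6852.
Q* = √(2DS / (H(1 − d/p))) = √(2 × 198,900 × 563 / (11 × 0.6852)).
= √(223,961,400 / 7.537) ≈ 5451.127.

Q* ≈ 5,451 rolls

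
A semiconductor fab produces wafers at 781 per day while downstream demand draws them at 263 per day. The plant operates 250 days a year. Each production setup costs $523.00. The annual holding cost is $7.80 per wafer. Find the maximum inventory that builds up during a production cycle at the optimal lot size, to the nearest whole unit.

Annual demand D = 263 × 250 = 65,750.
Production build-up factor (1 − d/p) = 1 − 263/781 = 0.6633.
Q* = √(2DS / (H(1 − d/p))) = √(2 × 65,750 × 523 / (7.8 × 0.6633)).
= √(68,774,500 / 5.1734) ≈ 3646.087.
Maximum inventory = Q*(1 − d/p) = 3646.087 × 0.6633 ≈ 2418.276.

I_max ≈ 2,418 wafers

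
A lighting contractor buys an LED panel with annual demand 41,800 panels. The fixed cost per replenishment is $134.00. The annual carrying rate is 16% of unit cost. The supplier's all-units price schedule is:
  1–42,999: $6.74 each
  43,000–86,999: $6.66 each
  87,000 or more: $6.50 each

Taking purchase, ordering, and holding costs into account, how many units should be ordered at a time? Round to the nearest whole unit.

Holding cost per unit per year at price C is H = 0.16·C.
Evaluate total cost at each tier's feasible EOQ or, if the EOQ is below the tier, at the tier's minimum quantity.
EOQ at $6.74 = 3223.0 (feasible in tier 1): TC = 41,800×$6.74 + (41,800/3223.0)×134 + (3223.0/2)×0.16×$6.74 = $285,207.73.
EOQ at $6.66 = 3242.3 < 43000, so use break Q=43000: TC = 41,800×$6.66 + (41,800/43000.0)×134 + (43000.0/2)×0.16×$6.66 = $301,428.66.
EOQ at $6.50 = 3282.0 < 87000, so use break Q=87000: TC = 41,800×$6.50 + (41,800/87000.0)×134 + (87000.0/2)×0.16×$6.50 = $317,004.38.
Lowest total cost is $285,207.73 at Q = 3223.0.

Q* ≈ 3,223 panels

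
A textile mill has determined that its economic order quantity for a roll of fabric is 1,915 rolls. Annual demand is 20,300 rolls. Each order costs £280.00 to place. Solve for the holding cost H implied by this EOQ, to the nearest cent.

H ≈ £3.10

The basic EOQ model gives Q* = √(2DS/H); rearrange for the unknown.
From Q* = √(2DS/H): H = 2DS / Q*² = 2 × 20,300 × 280 / 1,915² = 3.0999.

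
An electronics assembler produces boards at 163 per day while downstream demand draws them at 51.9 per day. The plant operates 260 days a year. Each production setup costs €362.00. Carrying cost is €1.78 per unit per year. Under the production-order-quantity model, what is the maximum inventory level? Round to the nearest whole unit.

Annual demand D = 51.9 × 260 = 13,494.
Production build-up factor (1 − d/p) = 1 − 51.9/163 = 0.6816.
Q* = √(2DS / (H(1 − d/p))) = √(2 × 13,494 × 362 / (1.78 × 0.6816)).
= √(9,769,656 / 1.2132) ≈ 2837.700.
Maximum inventory = Q*(1 − d/p) = 2837.700 × 0.6816 ≈ 1934.162.

I_max ≈ 1,934 boards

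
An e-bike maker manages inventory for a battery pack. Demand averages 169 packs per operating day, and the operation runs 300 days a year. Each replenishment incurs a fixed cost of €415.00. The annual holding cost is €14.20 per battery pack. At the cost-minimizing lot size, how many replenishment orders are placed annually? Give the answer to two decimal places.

N ≈ 29.45 orders per year

Annual demand D = 169 × 300 = 50,700.
The optimal lot size = √(2DS/H) = √(2 × 50,700 × 415 / 14.2) ≈ 1721.47.
Orders per year = D / Q* = 50,700 / 1721.47 ≈ 29.452.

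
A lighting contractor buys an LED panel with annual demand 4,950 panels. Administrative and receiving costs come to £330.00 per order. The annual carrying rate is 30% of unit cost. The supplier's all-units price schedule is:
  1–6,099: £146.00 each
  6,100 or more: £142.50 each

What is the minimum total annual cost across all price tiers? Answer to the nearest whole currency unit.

Holding cost per unit per year at price C is H = 0.30·C.
Evaluate total cost at each tier's feasible EOQ or, if the EOQ is below the tier, at the tier's minimum quantity.
EOQ at £146.00 = 273.1 (feasible in tier 1): TC = 4,950×£146.00 + (4,950/273.1)×330 + (273.1/2)×0.30×£146.00 = £734,662.22.
EOQ at £142.50 = 276.4 < 6100, so use break Q=6100: TC = 4,950×£142.50 + (4,950/6100.0)×330 + (6100.0/2)×0.30×£142.50 = £836,030.29.
Lowest total cost among the candidates is at Q = 273.1.

TC* ≈ £734,662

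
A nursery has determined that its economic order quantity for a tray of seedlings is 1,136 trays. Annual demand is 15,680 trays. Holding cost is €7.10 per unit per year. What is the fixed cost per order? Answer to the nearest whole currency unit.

Squaring Q* = √(2DS/H) gives Q*² = 2DS/H.
From Q* = √(2DS/H): S = Q*²H / (2D) = 1,136² × 7.1 / (2 × 15,680) = 292.1722.

S ≈ €292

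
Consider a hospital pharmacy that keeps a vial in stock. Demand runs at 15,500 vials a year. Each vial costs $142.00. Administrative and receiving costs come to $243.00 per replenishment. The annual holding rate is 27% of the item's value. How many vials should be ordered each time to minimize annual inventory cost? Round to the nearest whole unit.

Q* ≈ 443 vials

Holding cost H = 0.27 × $142.00 = $38.3400 per unit per year.
EOQ = √(2DS / H) = √(2 × 15,500 × 243 / 38.34).
= √(7,533,000 / 38.34) = √196,478.8732 ≈ 443.259.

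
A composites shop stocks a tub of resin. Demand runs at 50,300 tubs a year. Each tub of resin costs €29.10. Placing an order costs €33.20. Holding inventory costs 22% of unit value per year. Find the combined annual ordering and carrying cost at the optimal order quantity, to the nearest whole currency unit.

TC* ≈ €4,624

Holding cost H = 0.22 × €29.10 = €6.4020 per unit per year.
Q* = √(2DS/H) = √(2 × 50,300 × 33.2 / 6.402) ≈ 722.29.
At Q*, ordering cost (D/Q*)S equals holding cost (Q*/2)H, each = √(DSH/2).
Minimum total = √(2DSH) = √(2 × 50,300 × 33.2 × 6.402) ≈ 4624.086.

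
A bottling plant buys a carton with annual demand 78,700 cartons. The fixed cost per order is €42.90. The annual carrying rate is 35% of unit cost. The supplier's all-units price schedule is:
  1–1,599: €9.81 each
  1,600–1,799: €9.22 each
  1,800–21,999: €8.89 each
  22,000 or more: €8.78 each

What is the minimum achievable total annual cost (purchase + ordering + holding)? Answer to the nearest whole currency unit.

TC* ≈ €704,319

Holding cost per unit per year at price C is H = 0.35·C.
Candidates are each tier's EOQ (if it falls in that tier) and each price-break quantity.
EOQ at €9.81 = 1402.4 (feasible in tier 1): TC = 78,700×€9.81 + (78,700/1402.4)×42.9 + (1402.4/2)×0.35×€9.81 = €776,862.04.
EOQ at €9.22 = 1446.5 < 1600, so use break Q=1600: TC = 78,700×€9.22 + (78,700/1600.0)×42.9 + (1600.0/2)×0.35×€9.22 = €730,305.74.
EOQ at €8.89 = 1473.1 < 1800, so use break Q=1800: TC = 78,700×€8.89 + (78,700/1800.0)×42.9 + (1800.0/2)×0.35×€8.89 = €704,319.03.
EOQ at €8.78 = 1482.3 < 22000, so use break Q=22000: TC = 78,700×€8.78 + (78,700/22000.0)×42.9 + (22000.0/2)×0.35×€8.78 = €724,942.46.
Lowest total cost among the candidates is at Q = 1800.0.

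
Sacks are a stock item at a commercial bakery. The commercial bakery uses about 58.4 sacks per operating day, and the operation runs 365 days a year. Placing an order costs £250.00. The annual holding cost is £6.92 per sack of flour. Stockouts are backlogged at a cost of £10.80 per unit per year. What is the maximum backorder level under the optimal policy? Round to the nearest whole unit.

S* ≈ 621 sacks

Annual demand D = 58.4 × 365 = 21,316.
With planned backorders, Q* = √(2DS/H) · √((H+B)/B).
√(2DS/H) = √(2 × 21,316 × 250 / 6.92) = 1241.037.
√((H+B)/B) = √((6.92+10.8)/10.8) = 1.2809.
Q* ≈ 1589.662.
S* = Q* · H/(H+B) = 1589.662 × 6.92/17.72 ≈ 620.794.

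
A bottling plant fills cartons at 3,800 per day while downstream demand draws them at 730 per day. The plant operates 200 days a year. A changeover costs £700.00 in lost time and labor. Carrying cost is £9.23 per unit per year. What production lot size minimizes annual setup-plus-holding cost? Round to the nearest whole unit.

Annual demand D = 730 × 200 = 146,000.
Production build-up factor (1 − d/p) = 1 − 730/3,800 = 0.8079.
Q* = √(2DS / (H(1 − d/p))) = √(2 × 146,000 × 700 / (9.23 × 0.8079)).
= √(204,400,000 / 7.4569) ≈ 5235.549.

Q* ≈ 5,236 cartons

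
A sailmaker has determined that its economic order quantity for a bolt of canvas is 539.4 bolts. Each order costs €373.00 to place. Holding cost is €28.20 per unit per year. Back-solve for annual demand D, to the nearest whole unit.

D ≈ 10,998 bolts per year

Squaring Q* = √(2DS/H) gives Q*² = 2DS/H.
From Q* = √(2DS/H): D = Q*²H / (2S) = 539.4² × 28.2 / (2 × 373) = 10998.467.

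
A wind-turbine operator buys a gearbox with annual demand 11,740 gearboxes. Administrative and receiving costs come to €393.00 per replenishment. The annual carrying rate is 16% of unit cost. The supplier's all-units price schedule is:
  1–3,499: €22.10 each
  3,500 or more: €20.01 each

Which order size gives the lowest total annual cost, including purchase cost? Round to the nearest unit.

Holding cost per unit per year at price C is H = 0.16·C.
Candidates are each tier's EOQ (if it falls in that tier) and each price-break quantity.
EOQ at €22.10 = 1615.4 (feasible in tier 1): TC = 11,740×€22.10 + (11,740/1615.4)×393 + (1615.4/2)×0.16×€22.10 = €265,166.17.
EOQ at €20.01 = 1697.7 < 3500, so use break Q=3500: TC = 11,740×€20.01 + (11,740/3500.0)×393 + (3500.0/2)×0.16×€20.01 = €241,838.43.
Lowest total cost is €241,838.43 at Q = 3500.0.

Q* ≈ 3,500 gearboxes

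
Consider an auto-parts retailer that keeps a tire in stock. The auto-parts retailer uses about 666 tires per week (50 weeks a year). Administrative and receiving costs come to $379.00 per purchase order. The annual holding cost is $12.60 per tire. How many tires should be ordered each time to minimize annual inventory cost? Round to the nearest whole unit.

Annual demand D = 666 × 50 = 33,300.
EOQ = √(2DS / H) = √(2 × 33,300 × 379 / 12.6).
= √(25,241,400 / 12.6) = √2,003,285.7143 ≈ 1415.375.

Q* ≈ 1,415 tires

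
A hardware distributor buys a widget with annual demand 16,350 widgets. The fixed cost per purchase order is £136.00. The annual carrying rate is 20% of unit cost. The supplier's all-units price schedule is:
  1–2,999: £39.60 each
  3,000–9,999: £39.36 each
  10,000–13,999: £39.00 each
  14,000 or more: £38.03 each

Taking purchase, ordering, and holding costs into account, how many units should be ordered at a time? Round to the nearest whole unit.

Q* ≈ 749 widgets

Holding cost per unit per year at price C is H = 0.20·C.
For each price level, check whether its EOQ is feasible; otherwise the best quantity at that price is the breakpoint.
EOQ at £39.60 = 749.3 (feasible in tier 1): TC = 16,350×£39.60 + (16,350/749.3)×136 + (749.3/2)×0.20×£39.60 = £653,394.80.
EOQ at £39.36 = 751.6 < 3000, so use break Q=3000: TC = 16,350×£39.36 + (16,350/3000.0)×136 + (3000.0/2)×0.20×£39.36 = £656,085.20.
EOQ at £39.00 = 755.1 < 10000, so use break Q=10000: TC = 16,350×£39.00 + (16,350/10000.0)×136 + (10000.0/2)×0.20×£39.00 = £676,872.36.
EOQ at £38.03 = 764.7 < 14000, so use break Q=14000: TC = 16,350×£38.03 + (16,350/14000.0)×136 + (14000.0/2)×0.20×£38.03 = £675,191.33.
Lowest total cost is £653,394.80 at Q = 749.3.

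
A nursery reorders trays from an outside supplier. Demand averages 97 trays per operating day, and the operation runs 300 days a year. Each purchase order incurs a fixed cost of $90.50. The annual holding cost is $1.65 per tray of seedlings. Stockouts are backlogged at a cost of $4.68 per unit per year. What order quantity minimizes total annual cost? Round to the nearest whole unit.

Q* ≈ 2,078 trays

Annual demand D = 97 × 300 = 29,100.
With planned backorders, Q* = √(2DS/H) · √((H+B)/B).
√(2DS/H) = √(2 × 29,100 × 90.5 / 1.65) = 1786.668.
√((H+B)/B) = √((1.65+4.68)/4.68) = 1.1630.
Q* ≈ 2077.891.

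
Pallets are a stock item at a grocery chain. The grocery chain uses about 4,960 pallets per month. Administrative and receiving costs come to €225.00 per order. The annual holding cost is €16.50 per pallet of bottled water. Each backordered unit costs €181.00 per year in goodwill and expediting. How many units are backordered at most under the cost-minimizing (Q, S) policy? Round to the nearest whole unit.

Annual demand D = 4,960 × 12 = 59,520.
With planned backorders, Q* = √(2DS/H) · √((H+B)/B).
√(2DS/H) = √(2 × 59,520 × 225 / 16.5) = 1274.077.
√((H+B)/B) = √((16.5+181)/181) = 1.0446.
Q* ≈ 1330.883.
S* = Q* · H/(H+B) = 1330.883 × 16.5/197.5 ≈ 111.188.

S* ≈ 111 pallets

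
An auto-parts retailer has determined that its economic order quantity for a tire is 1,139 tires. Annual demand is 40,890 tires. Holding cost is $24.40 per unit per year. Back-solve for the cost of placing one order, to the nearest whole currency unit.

S ≈ $387

Squaring Q* = √(2DS/H) gives Q*² = 2DS/H.
From Q* = √(2DS/H): S = Q*²H / (2D) = 1,139² × 24.4 / (2 × 40,890) = 387.0706.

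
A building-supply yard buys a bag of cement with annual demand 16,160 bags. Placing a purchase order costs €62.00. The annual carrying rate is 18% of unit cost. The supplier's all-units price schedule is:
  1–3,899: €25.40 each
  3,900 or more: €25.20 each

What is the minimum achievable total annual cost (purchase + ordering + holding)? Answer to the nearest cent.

TC* ≈ €413,490.81

Holding cost per unit per year at price C is H = 0.18·C.
Evaluate total cost at each tier's feasible EOQ or, if the EOQ is below the tier, at the tier's minimum quantity.
EOQ at €25.40 = 662.0 (feasible in tier 1): TC = 16,160×€25.40 + (16,160/662.0)×62 + (662.0/2)×0.18×€25.40 = €413,490.81.
EOQ at €25.20 = 664.7 < 3900, so use break Q=3900: TC = 16,160×€25.20 + (16,160/3900.0)×62 + (3900.0/2)×0.18×€25.20 = €416,334.10.
Lowest total cost among the candidates is at Q = 662.0.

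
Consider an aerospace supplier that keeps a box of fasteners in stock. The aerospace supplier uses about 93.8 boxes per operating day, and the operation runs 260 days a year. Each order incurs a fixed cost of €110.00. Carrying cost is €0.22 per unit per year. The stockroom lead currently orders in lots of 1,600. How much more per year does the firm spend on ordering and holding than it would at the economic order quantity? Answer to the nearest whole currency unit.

Annual demand D = 93.8 × 260 = 24,388.
EOQ = √(2DS/H) = √(2 × 24,388 × 110 / 0.22) ≈ 4938.42.
Cost at Q* = (D/Q*)S + (Q*/2)H = √(2DSH) ≈ €1,086.45.
Cost at Q = 1,600: (24,388/1,600)×110 + (1,600/2)×0.22 = €1,676.67 + €176.00 = €1,852.67.
Excess = €1,852.67 − €1,086.45 = €766.22.

Extra cost ≈ €766 per year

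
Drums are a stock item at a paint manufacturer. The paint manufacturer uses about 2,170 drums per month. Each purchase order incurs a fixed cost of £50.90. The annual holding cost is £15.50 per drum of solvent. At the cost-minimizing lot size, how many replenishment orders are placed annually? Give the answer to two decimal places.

N ≈ 62.97 orders per year

Annual demand D = 2,170 × 12 = 26,040.
EOQ = √(2DS/H) = √(2 × 26,040 × 50.9 / 15.5) ≈ 413.55.
Orders per year = D / Q* = 26,040 / 413.55 ≈ 62.967.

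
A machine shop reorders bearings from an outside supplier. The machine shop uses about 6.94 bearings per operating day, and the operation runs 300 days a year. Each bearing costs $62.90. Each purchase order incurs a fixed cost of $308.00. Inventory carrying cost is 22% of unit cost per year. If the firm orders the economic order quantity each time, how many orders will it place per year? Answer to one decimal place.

Annual demand D = 6.94 × 300 = 2,082.
Holding cost H = 0.22 × $62.90 = $13.8380 per unit per year.
EOQ = √(2DS/H) = √(2 × 2,082 × 308 / 13.838) ≈ 304.43.
Orders per year = D / Q* = 2,082 / 304.43 ≈ 6.839.

N ≈ 6.8 orders per year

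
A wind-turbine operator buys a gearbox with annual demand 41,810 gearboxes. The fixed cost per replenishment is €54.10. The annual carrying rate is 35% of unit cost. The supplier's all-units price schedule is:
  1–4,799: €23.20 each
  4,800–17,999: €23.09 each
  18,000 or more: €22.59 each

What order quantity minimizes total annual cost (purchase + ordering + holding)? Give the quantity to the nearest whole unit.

Holding cost per unit per year at price C is H = 0.35·C.
Candidates are each tier's EOQ (if it falls in that tier) and each price-break quantity.
EOQ at €23.20 = 746.4 (feasible in tier 1): TC = 41,810×€23.20 + (41,810/746.4)×54.1 + (746.4/2)×0.35×€23.20 = €976,052.82.
EOQ at €23.09 = 748.2 < 4800, so use break Q=4800: TC = 41,810×€23.09 + (41,810/4800.0)×54.1 + (4800.0/2)×0.35×€23.09 = €985,259.73.
EOQ at €22.59 = 756.4 < 18000, so use break Q=18000: TC = 41,810×€22.59 + (41,810/18000.0)×54.1 + (18000.0/2)×0.35×€22.59 = €1,015,772.06.
Lowest total cost is €976,052.82 at Q = 746.4.

Q* ≈ 746 gearboxes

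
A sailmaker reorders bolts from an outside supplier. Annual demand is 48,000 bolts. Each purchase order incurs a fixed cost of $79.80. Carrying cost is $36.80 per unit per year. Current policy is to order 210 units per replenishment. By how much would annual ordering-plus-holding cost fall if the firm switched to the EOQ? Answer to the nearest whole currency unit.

Extra cost ≈ $5,314 per year

EOQ = √(2DS/H) = √(2 × 48,000 × 79.8 / 36.8) ≈ 456.26.
Cost at Q* = (D/Q*)S + (Q*/2)H = √(2DSH) ≈ $16,790.40.
Cost at Q = 210: (48,000/210)×79.8 + (210/2)×36.8 = $18,240.00 + $3,864.00 = $22,104.00.
Excess = $22,104.00 − $16,790.40 = $5,313.60.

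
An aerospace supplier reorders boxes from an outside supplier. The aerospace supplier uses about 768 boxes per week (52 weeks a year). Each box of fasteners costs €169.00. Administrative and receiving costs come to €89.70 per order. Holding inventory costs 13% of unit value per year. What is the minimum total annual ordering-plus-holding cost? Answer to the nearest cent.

TC* ≈ €12,546.09

Annual demand D = 768 × 52 = 39,936.
Holding cost H = 0.13 × €169.00 = €21.9700 per unit per year.
The optimal lot size = √(2DS/H) = √(2 × 39,936 × 89.7 / 21.97) ≈ 571.06.
At the optimum the two cost components are equal, so total cost = 2·(Q*/2)H = Q*·H.
Minimum total = √(2DSH) = √(2 × 39,936 × 89.7 × 21.97) ≈ 12546.094.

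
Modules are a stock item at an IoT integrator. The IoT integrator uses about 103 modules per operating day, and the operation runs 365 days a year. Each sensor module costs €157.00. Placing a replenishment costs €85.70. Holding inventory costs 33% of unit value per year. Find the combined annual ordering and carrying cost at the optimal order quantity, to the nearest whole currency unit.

Annual demand D = 103 × 365 = 37,595.
Holding cost H = 0.33 × €157.00 = €51.8100 per unit per year.
Q* = √(2DS/H) = √(2 × 37,595 × 85.7 / 51.81) ≈ 352.67.
At the optimum the two cost components are equal, so total cost = 2·(Q*/2)H = Q*·H.
Minimum total = √(2DSH) = √(2 × 37,595 × 85.7 × 51.81) ≈ 18271.628.

TC* ≈ €18,272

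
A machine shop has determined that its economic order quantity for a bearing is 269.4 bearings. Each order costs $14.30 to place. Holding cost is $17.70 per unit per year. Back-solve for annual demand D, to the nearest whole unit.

Squaring Q* = √(2DS/H) gives Q*² = 2DS/H.
From Q* = √(2DS/H): D = Q*²H / (2S) = 269.4² × 17.7 / (2 × 14.3) = 44916.139.

D ≈ 44,916 bearings per year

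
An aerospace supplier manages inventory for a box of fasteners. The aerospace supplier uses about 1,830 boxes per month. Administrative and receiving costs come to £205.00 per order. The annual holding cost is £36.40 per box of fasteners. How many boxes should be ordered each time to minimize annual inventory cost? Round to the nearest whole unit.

Q* ≈ 497 boxes

Annual demand D = 1,830 × 12 = 21,960.
EOQ = √(2DS / H) = √(2 × 21,960 × 205 / 36.4).
= √(9,003,600 / 36.4) = √247,351.6484 ≈ 497.345.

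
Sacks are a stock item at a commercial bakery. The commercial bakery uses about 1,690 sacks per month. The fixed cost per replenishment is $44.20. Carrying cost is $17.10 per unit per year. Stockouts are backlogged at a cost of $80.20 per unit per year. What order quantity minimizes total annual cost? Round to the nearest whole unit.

Annual demand D = 1,690 × 12 = 20,280.
With planned backorders, Q* = √(2DS/H) · √((H+B)/B).
√(2DS/H) = √(2 × 20,280 × 44.2 / 17.1) = 323.789.
√((H+B)/B) = √((17.1+80.2)/80.2) = 1.1015.
Q* ≈ 356.641.

Q* ≈ 357 sacks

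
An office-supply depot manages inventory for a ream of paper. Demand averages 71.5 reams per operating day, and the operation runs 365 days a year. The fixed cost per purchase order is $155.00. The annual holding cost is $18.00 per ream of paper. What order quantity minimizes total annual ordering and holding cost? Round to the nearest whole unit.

Q* ≈ 670 reams

Annual demand D = 71.5 × 365 = 26,097.5.
EOQ = √(2DS / H) = √(2 × 26,097.5 × 155 / 18).
= √(8,090,225 / 18) = √449,456.9444 ≈ 670.416.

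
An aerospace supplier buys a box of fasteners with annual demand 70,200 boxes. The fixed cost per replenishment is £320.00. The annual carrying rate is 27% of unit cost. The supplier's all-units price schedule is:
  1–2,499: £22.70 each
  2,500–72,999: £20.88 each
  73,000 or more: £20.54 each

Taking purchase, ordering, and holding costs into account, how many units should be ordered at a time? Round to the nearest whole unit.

Q* ≈ 2,823 boxes

Holding cost per unit per year at price C is H = 0.27·C.
Evaluate total cost at each tier's feasible EOQ or, if the EOQ is below the tier, at the tier's minimum quantity.
Tier 1 (£22.70): EOQ = 2707.5 exceeds tier's upper bound 2499, so this tier is dominated.
EOQ at £20.88 = 2823.0 (feasible in tier 2): TC = 70,200×£20.88 + (70,200/2823.0)×320 + (2823.0/2)×0.27×£20.88 = £1,481,690.96.
EOQ at £20.54 = 2846.3 < 73000, so use break Q=73000: TC = 70,200×£20.54 + (70,200/73000.0)×320 + (73000.0/2)×0.27×£20.54 = £1,644,637.43.
Lowest total cost is £1,481,690.96 at Q = 2823.0.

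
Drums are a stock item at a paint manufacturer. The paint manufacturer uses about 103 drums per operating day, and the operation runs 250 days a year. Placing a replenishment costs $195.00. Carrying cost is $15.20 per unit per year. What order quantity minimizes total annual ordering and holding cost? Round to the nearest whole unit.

Annual demand D = 103 × 250 = 25,750.
EOQ = √(2DS / H) = √(2 × 25,750 × 195 / 15.2).
= √(10,042,500 / 15.2) = √660,690.7895 ≈ 812.829.

Q* ≈ 813 drums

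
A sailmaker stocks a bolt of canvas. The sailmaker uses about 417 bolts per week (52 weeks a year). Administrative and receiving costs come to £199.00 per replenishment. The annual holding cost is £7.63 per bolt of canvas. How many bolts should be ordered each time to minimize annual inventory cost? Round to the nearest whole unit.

Annual demand D = 417 × 52 = 21,684.
EOQ = √(2DS / H) = √(2 × 21,684 × 199 / 7.63).
= √(8,630,232 / 7.63) = √1,131,092.0052 ≈ 1063.528.

Q* ≈ 1,064 bolts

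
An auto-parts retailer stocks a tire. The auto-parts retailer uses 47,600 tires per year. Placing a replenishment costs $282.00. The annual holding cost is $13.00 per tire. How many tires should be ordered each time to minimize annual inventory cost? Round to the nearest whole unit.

Q* ≈ 1,437 tires

EOQ = √(2DS / H) = √(2 × 47,600 × 282 / 13).
= √(26,846,400 / 13) = √2,065,107.6923 ≈ 1437.048.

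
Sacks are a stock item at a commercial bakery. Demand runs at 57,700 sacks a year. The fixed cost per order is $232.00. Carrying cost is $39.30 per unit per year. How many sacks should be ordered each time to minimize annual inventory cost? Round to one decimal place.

EOQ = √(2DS / H) = √(2 × 57,700 × 232 / 39.3).
= √(26,772,800 / 39.3) = √681,241.7303 ≈ 825.374.

Q* ≈ 825.4 sacks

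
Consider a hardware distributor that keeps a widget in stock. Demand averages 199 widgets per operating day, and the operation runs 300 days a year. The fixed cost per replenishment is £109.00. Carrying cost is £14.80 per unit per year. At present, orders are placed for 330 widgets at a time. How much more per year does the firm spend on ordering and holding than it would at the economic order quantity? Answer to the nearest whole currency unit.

Extra cost ≈ £8,282 per year

Annual demand D = 199 × 300 = 59,700.
EOQ = √(2DS/H) = √(2 × 59,700 × 109 / 14.8) ≈ 937.74.
Cost at Q* = (D/Q*)S + (Q*/2)H = √(2DSH) ≈ £13,878.62.
Cost at Q = 330: (59,700/330)×109 + (330/2)×14.8 = £19,719.09 + £2,442.00 = £22,161.09.
Excess = £22,161.09 − £13,878.62 = £8,282.47.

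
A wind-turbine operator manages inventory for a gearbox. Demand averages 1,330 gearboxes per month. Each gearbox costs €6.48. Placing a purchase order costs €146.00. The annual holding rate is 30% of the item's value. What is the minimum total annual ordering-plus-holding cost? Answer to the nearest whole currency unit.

TC* ≈ €3,010

Annual demand D = 1,330 × 12 = 15,960.
Holding cost H = 0.30 × €6.48 = €1.9440 per unit per year.
The optimal lot size = √(2DS/H) = √(2 × 15,960 × 146 / 1.944) ≈ 1548.32.
At the optimum the two cost components are equal, so total cost = 2·(Q*/2)H = Q*·H.
Minimum total = √(2DSH) = √(2 × 15,960 × 146 × 1.944) ≈ 3009.927.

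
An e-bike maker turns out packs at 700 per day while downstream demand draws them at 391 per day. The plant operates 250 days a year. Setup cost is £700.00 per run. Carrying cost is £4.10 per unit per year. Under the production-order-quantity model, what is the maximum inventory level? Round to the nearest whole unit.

I_max ≈ 3,838 packs

Annual demand D = 391 × 250 = 97,750.
Production build-up factor (1 − d/p) = 1 − 391/700 = 0.4414.
Q* = √(2DS / (H(1 − d/p))) = √(2 × 97,750 × 700 / (4.1 × 0.4414)).
= √(136,850,000 / 1.8099) ≈ 8695.614.
Maximum inventory = Q*(1 − d/p) = 8695.614 × 0.4414 ≈ 3838.492.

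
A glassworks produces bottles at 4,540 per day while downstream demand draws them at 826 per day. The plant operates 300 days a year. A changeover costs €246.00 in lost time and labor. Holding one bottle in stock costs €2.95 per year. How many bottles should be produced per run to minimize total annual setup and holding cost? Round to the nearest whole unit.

Q* ≈ 7,108 bottles

Annual demand D = 826 × 300 = 247,800.
Production build-up factor (1 − d/p) = 1 − 826/4,540 = 0.8181.
Q* = √(2DS / (H(1 − d/p))) = √(2 × 247,800 × 246 / (2.95 × 0.8181)).
= √(121,917,600 / 2.4133) ≈ 7107.701.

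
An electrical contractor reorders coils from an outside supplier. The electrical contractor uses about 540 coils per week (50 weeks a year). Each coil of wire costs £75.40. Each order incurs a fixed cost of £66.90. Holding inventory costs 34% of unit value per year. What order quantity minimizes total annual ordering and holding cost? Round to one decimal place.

Q* ≈ 375.4 coils

Annual demand D = 540 × 50 = 27,000.
Holding cost H = 0.34 × £75.40 = £25.6360 per unit per year.
EOQ = √(2DS / H) = √(2 × 27,000 × 66.9 / 25.636).
= √(3,612,600 / 25.636) = √140,919.0201 ≈ 375.392.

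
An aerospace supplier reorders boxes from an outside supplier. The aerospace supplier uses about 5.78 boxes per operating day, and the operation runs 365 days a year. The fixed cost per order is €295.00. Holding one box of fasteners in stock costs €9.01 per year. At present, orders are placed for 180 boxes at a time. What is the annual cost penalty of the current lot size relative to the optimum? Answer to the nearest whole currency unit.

Extra cost ≈ €920 per year

Annual demand D = 5.78 × 365 = 2,109.7.
EOQ = √(2DS/H) = √(2 × 2,109.7 × 295 / 9.01) ≈ 371.68.
Cost at Q* = (D/Q*)S + (Q*/2)H = √(2DSH) ≈ €3,348.87.
Cost at Q = 180: (2,109.7/180)×295 + (180/2)×9.01 = €3,457.56 + €810.90 = €4,268.46.
Excess = €4,268.46 − €3,348.87 = €919.59.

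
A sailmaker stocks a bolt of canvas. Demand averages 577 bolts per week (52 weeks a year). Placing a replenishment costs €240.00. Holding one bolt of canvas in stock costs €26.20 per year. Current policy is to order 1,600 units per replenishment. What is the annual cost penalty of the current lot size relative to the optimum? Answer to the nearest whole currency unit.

Extra cost ≈ €6,036 per year

Annual demand D = 577 × 52 = 30,004.
EOQ = √(2DS/H) = √(2 × 30,004 × 240 / 26.2) ≈ 741.41.
Cost at Q* = (D/Q*)S + (Q*/2)H = √(2DSH) ≈ €19,424.99.
Cost at Q = 1,600: (30,004/1,600)×240 + (1,600/2)×26.2 = €4,500.60 + €20,960.00 = €25,460.60.
Excess = €25,460.60 − €19,424.99 = €6,035.61.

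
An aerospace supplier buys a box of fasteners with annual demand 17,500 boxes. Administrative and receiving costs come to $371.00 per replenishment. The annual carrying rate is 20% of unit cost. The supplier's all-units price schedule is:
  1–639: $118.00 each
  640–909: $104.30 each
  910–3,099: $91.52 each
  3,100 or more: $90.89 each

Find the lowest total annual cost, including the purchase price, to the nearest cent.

TC* ≈ $1,617,062.94

Holding cost per unit per year at price C is H = 0.20·C.
For each price level, check whether its EOQ is feasible; otherwise the best quantity at that price is the breakpoint.
Tier 1 ($118.00): EOQ = 741.8 exceeds tier's upper bound 639, so this tier is dominated.
EOQ at $104.30 = 789.0 (feasible in tier 2): TC = 17,500×$104.30 + (17,500/789.0)×371 + (789.0/2)×0.20×$104.30 = $1,841,708.04.
EOQ at $91.52 = 842.3 < 910, so use break Q=910: TC = 17,500×$91.52 + (17,500/910.0)×371 + (910.0/2)×0.20×$91.52 = $1,617,062.94.
EOQ at $90.89 = 845.2 < 3100, so use break Q=3100: TC = 17,500×$90.89 + (17,500/3100.0)×371 + (3100.0/2)×0.20×$90.89 = $1,620,845.25.
Lowest total cost among the candidates is at Q = 910.0.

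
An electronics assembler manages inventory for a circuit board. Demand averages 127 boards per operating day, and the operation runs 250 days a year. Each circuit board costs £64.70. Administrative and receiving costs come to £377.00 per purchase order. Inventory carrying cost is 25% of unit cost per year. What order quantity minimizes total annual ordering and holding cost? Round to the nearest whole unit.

Annual demand D = 127 × 250 = 31,750.
Holding cost H = 0.25 × £64.70 = £16.1750 per unit per year.
EOQ = √(2DS / H) = √(2 × 31,750 × 377 / 16.175).
= √(23,939,500 / 16.175) = √1,480,030.9119 ≈ 1216.565.

Q* ≈ 1,217 boards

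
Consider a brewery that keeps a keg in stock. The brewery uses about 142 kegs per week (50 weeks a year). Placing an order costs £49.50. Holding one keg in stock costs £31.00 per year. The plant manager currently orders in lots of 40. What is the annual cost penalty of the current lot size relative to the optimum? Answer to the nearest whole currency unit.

Annual demand D = 142 × 50 = 7,100.
EOQ = √(2DS/H) = √(2 × 7,100 × 49.5 / 31) ≈ 150.58.
Cost at Q* = (D/Q*)S + (Q*/2)H = √(2DSH) ≈ £4,667.97.
Cost at Q = 40: (7,100/40)×49.5 + (40/2)×31 = £8,786.25 + £620.00 = £9,406.25.
Excess = £9,406.25 − £4,667.97 = £4,738.28.

Extra cost ≈ £4,738 per year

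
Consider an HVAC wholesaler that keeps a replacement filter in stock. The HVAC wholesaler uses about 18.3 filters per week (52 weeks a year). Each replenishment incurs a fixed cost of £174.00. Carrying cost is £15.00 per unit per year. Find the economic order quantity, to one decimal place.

Annual demand D = 18.3 × 52 = 951.6.
EOQ = √(2DS / H) = √(2 × 951.6 × 174 / 15).
= √(331,156.8 / 15) = √22,077.12 ≈ 148.584.

Q* ≈ 148.6 filters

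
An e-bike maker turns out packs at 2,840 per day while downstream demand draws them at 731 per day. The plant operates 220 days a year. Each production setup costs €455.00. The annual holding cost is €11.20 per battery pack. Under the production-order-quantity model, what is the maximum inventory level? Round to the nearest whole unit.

Annual demand D = 731 × 220 = 160,820.
Production build-up factor (1 − d/p) = 1 − 731/2,840 = 0.7426.
Q* = √(2DS / (H(1 − d/p))) = √(2 × 160,820 × 455 / (11.2 × 0.7426)).
= √(146,346,200 / 8.3172) ≈ 4194.716.
Maximum inventory = Q*(1 − d/p) = 4194.716 × 0.7426 ≈ 3115.020.

I_max ≈ 3,115 packs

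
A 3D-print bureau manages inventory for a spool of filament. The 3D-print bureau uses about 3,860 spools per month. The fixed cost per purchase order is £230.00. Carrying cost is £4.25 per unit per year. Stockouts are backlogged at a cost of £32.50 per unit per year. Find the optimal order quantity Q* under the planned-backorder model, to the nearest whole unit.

Q* ≈ 2,381 spools

Annual demand D = 3,860 × 12 = 46,320.
With planned backorders, Q* = √(2DS/H) · √((H+B)/B).
√(2DS/H) = √(2 × 46,320 × 230 / 4.25) = 2239.075.
√((H+B)/B) = √((4.25+32.5)/32.5) = 1.0634.
Q* ≈ 2380.980.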